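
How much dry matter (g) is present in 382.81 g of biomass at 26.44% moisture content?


Wd = Ww * (1 - MC/100)
= 382.81 * (1 - 26.44/100)
= 281.5950 g

281.5950 g


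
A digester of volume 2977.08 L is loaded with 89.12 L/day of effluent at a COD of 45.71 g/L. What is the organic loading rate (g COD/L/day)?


OLR = Q * S / V
= 89.12 * 45.71 / 2977.08
= 1.3683 g/L/day

1.3683 g/L/day


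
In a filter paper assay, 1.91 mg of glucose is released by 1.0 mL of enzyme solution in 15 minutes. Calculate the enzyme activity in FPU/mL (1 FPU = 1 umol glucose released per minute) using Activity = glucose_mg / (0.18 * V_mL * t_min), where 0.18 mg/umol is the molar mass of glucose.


Activity = glucose_mg / (0.18 mg/umol * V_mL * t_min)
= 1.91 / (0.18 * 1.0 * 15)
= 0.7074 FPU/mL

0.7074 FPU/mL


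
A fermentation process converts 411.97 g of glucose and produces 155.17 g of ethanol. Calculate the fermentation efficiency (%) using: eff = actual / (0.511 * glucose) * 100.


Fermentation efficiency = (actual / (0.511 * glucose)) * 100
= (155.17 / (0.511 * 411.97)) * 100
= 73.7091%

73.7091%


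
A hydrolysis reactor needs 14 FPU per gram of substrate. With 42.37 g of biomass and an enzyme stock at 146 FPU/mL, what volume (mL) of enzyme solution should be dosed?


V = dosage * m_sub / activity
V = 14 * 42.37 / 146
V = 4.0629 mL

4.0629 mL


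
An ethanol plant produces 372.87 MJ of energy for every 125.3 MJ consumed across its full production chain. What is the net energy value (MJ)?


NEV = E_out - E_in
= 372.87 - 125.3
= 247.5700 MJ

247.5700 MJ


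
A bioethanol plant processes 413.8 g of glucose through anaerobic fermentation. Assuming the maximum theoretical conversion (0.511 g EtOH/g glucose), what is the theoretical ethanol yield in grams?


Theoretical ethanol yield: m_EtOH = 0.511 * m_glucose
m_EtOH = 0.511 * 413.8 = 211.4518 g

211.4518 g


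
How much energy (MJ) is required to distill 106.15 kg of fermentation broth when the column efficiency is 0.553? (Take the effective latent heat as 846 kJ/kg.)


E = m * 846 / (eta * 1000)
= 106.15 * 846 / (0.553 * 1000)
= 162.3922 MJ

162.3922 MJ


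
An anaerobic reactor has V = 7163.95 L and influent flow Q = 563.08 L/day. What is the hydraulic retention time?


HRT = V / Q
= 7163.95 / 563.08
= 12.7228 days

12.7228 days


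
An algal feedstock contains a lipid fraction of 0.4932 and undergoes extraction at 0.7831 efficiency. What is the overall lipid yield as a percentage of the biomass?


Y = lipid_content * extraction_eff * 100
= 0.4932 * 0.7831 * 100
= 38.6225%

38.6225%


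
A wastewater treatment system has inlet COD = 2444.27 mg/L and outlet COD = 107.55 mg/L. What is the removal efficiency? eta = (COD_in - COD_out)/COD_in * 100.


eta = (COD_in - COD_out) / COD_in * 100
= (2444.27 - 107.55) / 2444.27 * 100
= 95.5999%

95.5999%


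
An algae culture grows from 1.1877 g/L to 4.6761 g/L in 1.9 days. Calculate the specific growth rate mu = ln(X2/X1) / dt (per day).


mu = ln(X2/X1) / dt
= ln(4.6761/1.1877) / 1.9
= 0.7213 per day

0.7213 per day


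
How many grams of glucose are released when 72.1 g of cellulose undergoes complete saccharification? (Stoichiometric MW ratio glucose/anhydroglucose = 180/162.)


glucose = cellulose * 180/162
= 72.1 * 180/162
= 80.1111 g

80.1111 g


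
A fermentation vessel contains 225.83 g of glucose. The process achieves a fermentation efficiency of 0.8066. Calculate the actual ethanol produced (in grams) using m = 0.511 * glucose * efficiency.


Actual ethanol: m = 0.511 * 225.83 * 0.8066
m = 93.0809 g

93.0809 g


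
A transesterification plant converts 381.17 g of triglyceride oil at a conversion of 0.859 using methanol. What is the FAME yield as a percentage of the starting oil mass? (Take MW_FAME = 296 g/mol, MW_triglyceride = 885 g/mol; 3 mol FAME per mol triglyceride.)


m_FAME = oil * conv * (3 * 296 / 885) = oil * conv * (888/885)
= 381.17 * 0.859 * 888 / 885
= 328.5349 g
Y = m_FAME / oil * 100 = conv * (888/885) * 100
= 0.859 * 888 / 885 * 100
= 86.19%

86.19%


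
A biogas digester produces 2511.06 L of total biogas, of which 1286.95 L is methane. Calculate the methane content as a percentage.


CH4% = V_CH4 / V_total * 100
= 1286.95 / 2511.06 * 100
= 51.2513%

51.2513%


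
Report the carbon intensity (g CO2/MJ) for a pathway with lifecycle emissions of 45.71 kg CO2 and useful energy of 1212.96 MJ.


CI = CO2 * 1000 / E
= 45.71 * 1000 / 1212.96
= 37.6847 g CO2/MJ

37.6847 g CO2/MJ


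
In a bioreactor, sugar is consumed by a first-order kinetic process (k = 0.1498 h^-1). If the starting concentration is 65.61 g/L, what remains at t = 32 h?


S = S0 * exp(-k * t)
S = 65.61 * exp(-0.1498 * 32)
S = 0.5434 g/L

0.5434 g/L


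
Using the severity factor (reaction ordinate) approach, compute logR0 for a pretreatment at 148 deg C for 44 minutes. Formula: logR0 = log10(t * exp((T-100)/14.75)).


logR0 = log10(t * exp((T - 100) / 14.75))
= log10(44 * exp((148 - 100) / 14.75))
= 3.0567

3.0567


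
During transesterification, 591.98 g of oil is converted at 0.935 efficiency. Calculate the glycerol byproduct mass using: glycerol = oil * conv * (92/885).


glycerol = oil * conv * (92/885)
= 591.98 * 0.935 * 92 / 885
= 57.5391 g

57.5391 g


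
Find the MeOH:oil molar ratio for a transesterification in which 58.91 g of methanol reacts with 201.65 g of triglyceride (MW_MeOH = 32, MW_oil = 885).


Molar ratio = n_MeOH / n_oil = (MeOH/32) / (oil/885) = (MeOH * 885) / (32 * oil)
= (58.91 * 885) / (32 * 201.65)
= 8.0795

8.0795


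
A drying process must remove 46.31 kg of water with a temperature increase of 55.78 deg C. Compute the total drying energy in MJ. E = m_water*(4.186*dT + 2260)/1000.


E = m_water * (4.186 * dT + 2260) / 1000
= 46.31 * (4.186 * 55.78 + 2260) / 1000
= 115.4738 MJ

115.4738 MJ


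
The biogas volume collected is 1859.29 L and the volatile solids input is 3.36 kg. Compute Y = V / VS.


Y = V / VS
= 1859.29 / 3.36
= 553.3601 L/kg VS

553.3601 L/kg VS


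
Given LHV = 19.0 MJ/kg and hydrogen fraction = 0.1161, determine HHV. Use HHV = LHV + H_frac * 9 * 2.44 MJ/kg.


HHV = LHV + H_frac * 9 * 2.44
= 19.0 + 0.1161 * 9 * 2.44
= 21.5496 MJ/kg

21.5496 MJ/kg


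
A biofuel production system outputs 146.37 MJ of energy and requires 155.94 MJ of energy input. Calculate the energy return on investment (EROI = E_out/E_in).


EROI = E_out / E_in
= 146.37 / 155.94
= 0.9386

0.9386


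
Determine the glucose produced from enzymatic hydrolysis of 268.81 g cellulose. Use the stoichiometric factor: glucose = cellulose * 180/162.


glucose = cellulose * 180/162
= 268.81 * 180/162
= 298.6778 g

298.6778 g


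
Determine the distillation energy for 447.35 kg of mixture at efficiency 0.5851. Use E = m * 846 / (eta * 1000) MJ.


E = m * 846 / (eta * 1000)
= 447.35 * 846 / (0.5851 * 1000)
= 646.8264 MJ

646.8264 MJ


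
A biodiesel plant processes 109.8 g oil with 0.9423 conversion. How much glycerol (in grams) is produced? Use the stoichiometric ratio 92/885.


glycerol = oil * conv * (92/885)
= 109.8 * 0.9423 * 92 / 885
= 10.7556 g

10.7556 g


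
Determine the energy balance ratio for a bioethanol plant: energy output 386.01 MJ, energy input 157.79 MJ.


EROI = E_out / E_in
= 386.01 / 157.79
= 2.4464

2.4464


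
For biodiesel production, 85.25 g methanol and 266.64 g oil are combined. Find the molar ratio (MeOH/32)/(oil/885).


Molar ratio = n_MeOH / n_oil = (MeOH/32) / (oil/885) = (MeOH * 885) / (32 * oil)
= (85.25 * 885) / (32 * 266.64)
= 8.8422

8.8422


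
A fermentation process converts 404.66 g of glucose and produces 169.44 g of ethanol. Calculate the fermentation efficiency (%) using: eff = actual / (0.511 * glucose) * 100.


Fermentation efficiency = (actual / (0.511 * glucose)) * 100
= (169.44 / (0.511 * 404.66)) * 100
= 81.9417%

81.9417%


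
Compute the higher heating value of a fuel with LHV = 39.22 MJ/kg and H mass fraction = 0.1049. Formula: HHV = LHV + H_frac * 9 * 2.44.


HHV = LHV + H_frac * 9 * 2.44
= 39.22 + 0.1049 * 9 * 2.44
= 41.5236 MJ/kg

41.5236 MJ/kg


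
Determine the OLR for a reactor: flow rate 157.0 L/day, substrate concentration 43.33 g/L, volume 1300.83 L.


OLR = Q * S / V
= 157.0 * 43.33 / 1300.83
= 5.2296 g/L/day

5.2296 g/L/day


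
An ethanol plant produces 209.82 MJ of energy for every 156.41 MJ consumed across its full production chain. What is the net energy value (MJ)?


NEV = E_out - E_in
= 209.82 - 156.41
= 53.4100 MJ

53.4100 MJ


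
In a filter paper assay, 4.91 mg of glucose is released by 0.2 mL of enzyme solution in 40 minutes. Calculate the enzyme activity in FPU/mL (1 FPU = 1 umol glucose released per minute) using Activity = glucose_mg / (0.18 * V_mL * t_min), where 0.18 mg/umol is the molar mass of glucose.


Activity = glucose_mg / (0.18 mg/umol * V_mL * t_min)
= 4.91 / (0.18 * 0.2 * 40)
= 3.4097 FPU/mL

3.4097 FPU/mL


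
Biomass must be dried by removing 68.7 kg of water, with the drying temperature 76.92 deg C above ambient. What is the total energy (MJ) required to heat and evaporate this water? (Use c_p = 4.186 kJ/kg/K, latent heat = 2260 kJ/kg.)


E = m_water * (4.186 * dT + 2260) / 1000
= 68.7 * (4.186 * 76.92 + 2260) / 1000
= 177.3825 MJ

177.3825 MJ


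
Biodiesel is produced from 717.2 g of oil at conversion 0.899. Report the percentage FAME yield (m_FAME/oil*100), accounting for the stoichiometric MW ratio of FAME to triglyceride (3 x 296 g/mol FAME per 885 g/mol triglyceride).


m_FAME = oil * conv * (3 * 296 / 885) = oil * conv * (888/885)
= 717.2 * 0.899 * 888 / 885
= 646.9484 g
Y = m_FAME / oil * 100 = conv * (888/885) * 100
= 0.899 * 888 / 885 * 100
= 90.20%

90.20%


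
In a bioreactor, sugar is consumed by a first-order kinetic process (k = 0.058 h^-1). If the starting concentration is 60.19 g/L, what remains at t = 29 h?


S = S0 * exp(-k * t)
S = 60.19 * exp(-0.058 * 29)
S = 11.1954 g/L

11.1954 g/L


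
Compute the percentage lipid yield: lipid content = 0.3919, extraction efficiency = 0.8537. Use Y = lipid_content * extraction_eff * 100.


Y = lipid_content * extraction_eff * 100
= 0.3919 * 0.8537 * 100
= 33.4565%

33.4565%


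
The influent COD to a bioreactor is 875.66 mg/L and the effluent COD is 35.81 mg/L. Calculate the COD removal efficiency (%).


eta = (COD_in - COD_out) / COD_in * 100
= (875.66 - 35.81) / 875.66 * 100
= 95.9105%

95.9105%


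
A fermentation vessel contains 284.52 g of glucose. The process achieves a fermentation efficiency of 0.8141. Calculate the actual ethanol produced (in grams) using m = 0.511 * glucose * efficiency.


Actual ethanol: m = 0.511 * 284.52 * 0.8141
m = 118.3618 g

118.3618 g


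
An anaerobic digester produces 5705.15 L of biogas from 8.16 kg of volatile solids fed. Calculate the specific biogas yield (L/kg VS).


Y = V / VS
= 5705.15 / 8.16
= 699.1605 L/kg VS

699.1605 L/kg VS


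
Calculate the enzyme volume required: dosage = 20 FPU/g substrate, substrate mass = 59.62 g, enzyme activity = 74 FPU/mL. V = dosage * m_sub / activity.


V = dosage * m_sub / activity
V = 20 * 59.62 / 74
V = 16.1135 mL

16.1135 mL


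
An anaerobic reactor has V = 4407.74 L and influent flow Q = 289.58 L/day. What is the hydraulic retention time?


HRT = V / Q
= 4407.74 / 289.58
= 15.2211 days

15.2211 days


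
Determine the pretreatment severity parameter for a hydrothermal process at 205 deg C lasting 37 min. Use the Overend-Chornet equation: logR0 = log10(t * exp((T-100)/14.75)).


logR0 = log10(t * exp((T - 100) / 14.75))
= log10(37 * exp((205 - 100) / 14.75))
= 4.6598

4.6598


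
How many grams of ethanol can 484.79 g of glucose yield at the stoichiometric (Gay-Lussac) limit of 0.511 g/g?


Theoretical ethanol yield: m_EtOH = 0.511 * m_glucose
m_EtOH = 0.511 * 484.79 = 247.7277 g

247.7277 g


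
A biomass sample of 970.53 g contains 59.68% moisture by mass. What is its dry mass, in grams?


Wd = Ww * (1 - MC/100)
= 970.53 * (1 - 59.68/100)
= 391.3177 g

391.3177 g


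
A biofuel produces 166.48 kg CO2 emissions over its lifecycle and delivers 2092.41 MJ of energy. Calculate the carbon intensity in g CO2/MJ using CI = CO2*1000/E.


CI = CO2 * 1000 / E
= 166.48 * 1000 / 2092.41
= 79.5638 g CO2/MJ

79.5638 g CO2/MJ


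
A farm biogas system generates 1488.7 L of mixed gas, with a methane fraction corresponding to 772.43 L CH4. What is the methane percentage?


CH4% = V_CH4 / V_total * 100
= 772.43 / 1488.7 * 100
= 51.8862%

51.8862%


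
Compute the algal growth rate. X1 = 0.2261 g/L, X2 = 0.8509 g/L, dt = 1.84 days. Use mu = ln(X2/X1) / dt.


mu = ln(X2/X1) / dt
= ln(0.8509/0.2261) / 1.84
= 0.7203 per day

0.7203 per day


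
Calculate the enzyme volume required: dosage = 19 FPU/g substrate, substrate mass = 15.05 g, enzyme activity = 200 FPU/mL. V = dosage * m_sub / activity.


V = dosage * m_sub / activity
V = 19 * 15.05 / 200
V = 1.4297 mL

1.4297 mL


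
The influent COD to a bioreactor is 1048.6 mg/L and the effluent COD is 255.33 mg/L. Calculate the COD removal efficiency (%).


eta = (COD_in - COD_out) / COD_in * 100
= (1048.6 - 255.33) / 1048.6 * 100
= 75.6504%

75.6504%


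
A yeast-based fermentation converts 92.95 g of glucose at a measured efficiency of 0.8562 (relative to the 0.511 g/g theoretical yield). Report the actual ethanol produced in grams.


Actual ethanol: m = 0.511 * 92.95 * 0.8562
m = 40.6673 g

40.6673 g


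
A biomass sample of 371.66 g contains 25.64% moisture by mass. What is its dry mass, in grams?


Wd = Ww * (1 - MC/100)
= 371.66 * (1 - 25.64/100)
= 276.3664 g

276.3664 g


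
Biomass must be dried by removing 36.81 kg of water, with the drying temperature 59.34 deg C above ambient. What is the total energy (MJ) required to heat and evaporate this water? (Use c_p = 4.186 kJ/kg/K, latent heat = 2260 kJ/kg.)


E = m_water * (4.186 * dT + 2260) / 1000
= 36.81 * (4.186 * 59.34 + 2260) / 1000
= 92.3341 MJ

92.3341 MJ


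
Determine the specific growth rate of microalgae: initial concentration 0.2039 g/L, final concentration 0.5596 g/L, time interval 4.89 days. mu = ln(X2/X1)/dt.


mu = ln(X2/X1) / dt
= ln(0.5596/0.2039) / 4.89
= 0.2065 per day

0.2065 per day


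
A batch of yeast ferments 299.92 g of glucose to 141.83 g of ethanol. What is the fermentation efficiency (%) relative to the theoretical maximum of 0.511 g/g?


Fermentation efficiency = (actual / (0.511 * glucose)) * 100
= (141.83 / (0.511 * 299.92)) * 100
= 92.5426%

92.5426%


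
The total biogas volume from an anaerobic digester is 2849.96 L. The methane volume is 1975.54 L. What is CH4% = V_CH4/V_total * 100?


CH4% = V_CH4 / V_total * 100
= 1975.54 / 2849.96 * 100
= 69.3182%

69.3182%


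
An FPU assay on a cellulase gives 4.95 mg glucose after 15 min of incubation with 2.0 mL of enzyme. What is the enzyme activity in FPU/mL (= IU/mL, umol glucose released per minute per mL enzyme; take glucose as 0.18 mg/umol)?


Activity = glucose_mg / (0.18 mg/umol * V_mL * t_min)
= 4.95 / (0.18 * 2.0 * 15)
= 0.9167 FPU/mL

0.9167 FPU/mL


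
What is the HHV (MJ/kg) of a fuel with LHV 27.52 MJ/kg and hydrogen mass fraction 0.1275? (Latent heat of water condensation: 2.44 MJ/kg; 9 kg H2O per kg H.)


HHV = LHV + H_frac * 9 * 2.44
= 27.52 + 0.1275 * 9 * 2.44
= 30.3199 MJ/kg

30.3199 MJ/kg


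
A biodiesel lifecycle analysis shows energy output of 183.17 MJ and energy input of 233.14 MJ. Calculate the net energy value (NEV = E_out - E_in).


NEV = E_out - E_in
= 183.17 - 233.14
= -49.9700 MJ

-49.9700 MJ


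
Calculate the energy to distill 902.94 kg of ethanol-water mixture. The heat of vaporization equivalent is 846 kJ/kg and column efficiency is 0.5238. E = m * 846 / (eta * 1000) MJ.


E = m * 846 / (eta * 1000)
= 902.94 * 846 / (0.5238 * 1000)
= 1458.3567 MJ

1458.3567 MJ


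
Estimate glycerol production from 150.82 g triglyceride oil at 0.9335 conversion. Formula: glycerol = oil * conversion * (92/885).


glycerol = oil * conv * (92/885)
= 150.82 * 0.9335 * 92 / 885
= 14.6358 g

14.6358 g


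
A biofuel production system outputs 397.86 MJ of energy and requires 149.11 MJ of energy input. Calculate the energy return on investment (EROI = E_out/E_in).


EROI = E_out / E_in
= 397.86 / 149.11
= 2.6682

2.6682


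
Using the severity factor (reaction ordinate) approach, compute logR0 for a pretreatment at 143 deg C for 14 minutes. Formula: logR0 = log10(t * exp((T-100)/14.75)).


logR0 = log10(t * exp((T - 100) / 14.75))
= log10(14 * exp((143 - 100) / 14.75))
= 2.4122

2.4122


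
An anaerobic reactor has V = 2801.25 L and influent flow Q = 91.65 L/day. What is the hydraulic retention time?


HRT = V / Q
= 2801.25 / 91.65
= 30.5646 days

30.5646 days


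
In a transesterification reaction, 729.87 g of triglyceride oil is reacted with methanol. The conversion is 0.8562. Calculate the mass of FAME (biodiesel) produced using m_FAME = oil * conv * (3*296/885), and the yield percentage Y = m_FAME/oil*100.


m_FAME = oil * conv * (3 * 296 / 885) = oil * conv * (888/885)
= 729.87 * 0.8562 * 888 / 885
= 627.0330 g
Y = m_FAME / oil * 100 = conv * (888/885) * 100
= 0.8562 * 888 / 885 * 100
= 85.91%

627.0330 g FAME; Y = 85.91%


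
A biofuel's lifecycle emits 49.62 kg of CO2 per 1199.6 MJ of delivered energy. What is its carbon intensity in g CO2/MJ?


CI = CO2 * 1000 / E
= 49.62 * 1000 / 1199.6
= 41.3638 g CO2/MJ

41.3638 g CO2/MJ


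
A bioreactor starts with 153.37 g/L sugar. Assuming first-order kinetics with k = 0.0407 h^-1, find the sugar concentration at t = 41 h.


S = S0 * exp(-k * t)
S = 153.37 * exp(-0.0407 * 41)
S = 28.9090 g/L

28.9090 g/L


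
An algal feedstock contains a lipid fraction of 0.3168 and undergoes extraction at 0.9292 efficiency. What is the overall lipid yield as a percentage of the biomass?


Y = lipid_content * extraction_eff * 100
= 0.3168 * 0.9292 * 100
= 29.4371%

29.4371%


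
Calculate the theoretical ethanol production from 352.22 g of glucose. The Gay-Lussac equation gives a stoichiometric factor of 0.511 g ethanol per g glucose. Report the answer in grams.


Theoretical ethanol yield: m_EtOH = 0.511 * m_glucose
m_EtOH = 0.511 * 352.22 = 179.9844 g

179.9844 g


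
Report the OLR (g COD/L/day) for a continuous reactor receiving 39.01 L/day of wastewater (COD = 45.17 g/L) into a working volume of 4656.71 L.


OLR = Q * S / V
= 39.01 * 45.17 / 4656.71
= 0.3784 g/L/day

0.3784 g/L/day


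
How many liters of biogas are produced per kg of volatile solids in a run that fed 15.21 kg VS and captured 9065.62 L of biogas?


Y = V / VS
= 9065.62 / 15.21
= 596.0302 L/kg VS

596.0302 L/kg VS


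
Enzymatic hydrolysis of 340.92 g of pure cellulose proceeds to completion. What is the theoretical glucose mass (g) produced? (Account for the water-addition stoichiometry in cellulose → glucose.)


glucose = cellulose * 180/162
= 340.92 * 180/162
= 378.8000 g

378.8000 g


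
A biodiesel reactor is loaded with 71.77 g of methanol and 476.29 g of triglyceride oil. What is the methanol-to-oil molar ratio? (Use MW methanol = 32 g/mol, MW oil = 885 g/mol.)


Molar ratio = n_MeOH / n_oil = (MeOH/32) / (oil/885) = (MeOH * 885) / (32 * oil)
= (71.77 * 885) / (32 * 476.29)
= 4.1674

4.1674


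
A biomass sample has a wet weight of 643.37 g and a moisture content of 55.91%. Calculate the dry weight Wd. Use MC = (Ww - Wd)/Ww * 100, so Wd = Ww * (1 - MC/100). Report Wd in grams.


Wd = Ww * (1 - MC/100)
= 643.37 * (1 - 55.91/100)
= 283.6618 g

283.6618 g


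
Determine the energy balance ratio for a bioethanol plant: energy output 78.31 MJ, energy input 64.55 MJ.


EROI = E_out / E_in
= 78.31 / 64.55
= 1.2132

1.2132


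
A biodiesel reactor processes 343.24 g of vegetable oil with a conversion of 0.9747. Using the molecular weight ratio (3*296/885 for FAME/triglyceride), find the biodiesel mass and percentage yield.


m_FAME = oil * conv * (3 * 296 / 885) = oil * conv * (888/885)
= 343.24 * 0.9747 * 888 / 885
= 335.6901 g
Y = m_FAME / oil * 100 = conv * (888/885) * 100
= 0.9747 * 888 / 885 * 100
= 97.80%

335.6901 g FAME; Y = 97.80%


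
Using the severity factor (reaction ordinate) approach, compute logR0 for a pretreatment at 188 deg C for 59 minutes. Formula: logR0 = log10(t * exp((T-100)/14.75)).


logR0 = log10(t * exp((T - 100) / 14.75))
= log10(59 * exp((188 - 100) / 14.75))
= 4.3619

4.3619


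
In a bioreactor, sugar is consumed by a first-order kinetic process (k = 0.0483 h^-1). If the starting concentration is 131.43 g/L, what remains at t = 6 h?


S = S0 * exp(-k * t)
S = 131.43 * exp(-0.0483 * 6)
S = 98.3640 g/L

98.3640 g/L


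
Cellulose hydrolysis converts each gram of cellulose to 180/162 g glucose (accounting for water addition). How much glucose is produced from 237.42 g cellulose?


glucose = cellulose * 180/162
= 237.42 * 180/162
= 263.8000 g

263.8000 g


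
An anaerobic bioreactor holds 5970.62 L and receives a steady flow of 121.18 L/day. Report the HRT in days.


HRT = V / Q
= 5970.62 / 121.18
= 49.2707 days

49.2707 days


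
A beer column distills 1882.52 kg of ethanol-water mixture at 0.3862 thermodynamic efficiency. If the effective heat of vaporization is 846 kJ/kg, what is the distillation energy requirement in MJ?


E = m * 846 / (eta * 1000)
= 1882.52 * 846 / (0.3862 * 1000)
= 4123.8009 MJ

4123.8009 MJ


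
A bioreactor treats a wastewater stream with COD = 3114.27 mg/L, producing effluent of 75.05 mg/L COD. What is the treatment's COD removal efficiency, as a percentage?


eta = (COD_in - COD_out) / COD_in * 100
= (3114.27 - 75.05) / 3114.27 * 100
= 97.5901%

97.5901%


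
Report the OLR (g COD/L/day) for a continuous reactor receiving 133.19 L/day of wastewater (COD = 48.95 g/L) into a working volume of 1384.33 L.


OLR = Q * S / V
= 133.19 * 48.95 / 1384.33
= 4.7096 g/L/day

4.7096 g/L/day


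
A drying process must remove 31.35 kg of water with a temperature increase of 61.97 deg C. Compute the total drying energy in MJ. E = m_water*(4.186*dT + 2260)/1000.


E = m_water * (4.186 * dT + 2260) / 1000
= 31.35 * (4.186 * 61.97 + 2260) / 1000
= 78.9834 MJ

78.9834 MJ


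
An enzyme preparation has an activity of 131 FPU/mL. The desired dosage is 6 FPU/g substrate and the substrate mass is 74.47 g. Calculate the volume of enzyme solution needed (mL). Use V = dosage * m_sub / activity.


V = dosage * m_sub / activity
V = 6 * 74.47 / 131
V = 3.4108 mL

3.4108 mL


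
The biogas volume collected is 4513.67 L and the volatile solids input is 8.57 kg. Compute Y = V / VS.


Y = V / VS
= 4513.67 / 8.57
= 526.6826 L/kg VS

526.6826 L/kg VS


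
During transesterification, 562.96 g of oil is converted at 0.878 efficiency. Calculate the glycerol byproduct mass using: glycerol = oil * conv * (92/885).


glycerol = oil * conv * (92/885)
= 562.96 * 0.878 * 92 / 885
= 51.3827 g

51.3827 g


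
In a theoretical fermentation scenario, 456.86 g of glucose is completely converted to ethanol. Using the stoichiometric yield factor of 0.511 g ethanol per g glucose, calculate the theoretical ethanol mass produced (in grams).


Theoretical ethanol yield: m_EtOH = 0.511 * m_glucose
m_EtOH = 0.511 * 456.86 = 233.4555 g

233.4555 g


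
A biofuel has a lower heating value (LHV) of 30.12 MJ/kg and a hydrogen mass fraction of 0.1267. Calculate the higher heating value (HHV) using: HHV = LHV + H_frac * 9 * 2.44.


HHV = LHV + H_frac * 9 * 2.44
= 30.12 + 0.1267 * 9 * 2.44
= 32.9023 MJ/kg

32.9023 MJ/kg


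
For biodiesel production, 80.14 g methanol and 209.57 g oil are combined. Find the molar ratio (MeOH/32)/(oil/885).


Molar ratio = n_MeOH / n_oil = (MeOH/32) / (oil/885) = (MeOH * 885) / (32 * oil)
= (80.14 * 885) / (32 * 209.57)
= 10.5758

10.5758


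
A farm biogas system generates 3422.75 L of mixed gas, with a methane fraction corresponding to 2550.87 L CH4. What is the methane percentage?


CH4% = V_CH4 / V_total * 100
= 2550.87 / 3422.75 * 100
= 74.5269%

74.5269%


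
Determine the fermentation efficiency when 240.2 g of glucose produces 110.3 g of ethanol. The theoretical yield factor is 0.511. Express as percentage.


Fermentation efficiency = (actual / (0.511 * glucose)) * 100
= (110.3 / (0.511 * 240.2)) * 100
= 89.8631%

89.8631%


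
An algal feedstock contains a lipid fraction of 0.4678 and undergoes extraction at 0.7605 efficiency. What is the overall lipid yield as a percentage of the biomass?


Y = lipid_content * extraction_eff * 100
= 0.4678 * 0.7605 * 100
= 35.5762%

35.5762%


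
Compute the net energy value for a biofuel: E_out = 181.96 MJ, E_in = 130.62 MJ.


NEV = E_out - E_in
= 181.96 - 130.62
= 51.3400 MJ

51.3400 MJ


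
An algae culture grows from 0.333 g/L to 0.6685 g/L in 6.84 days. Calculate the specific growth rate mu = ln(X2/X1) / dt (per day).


mu = ln(X2/X1) / dt
= ln(0.6685/0.333) / 6.84
= 0.1019 per day

0.1019 per day


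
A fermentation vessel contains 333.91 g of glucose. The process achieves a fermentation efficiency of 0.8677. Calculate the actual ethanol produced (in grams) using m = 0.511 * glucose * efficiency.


Actual ethanol: m = 0.511 * 333.91 * 0.8677
m = 148.0539 g

148.0539 g


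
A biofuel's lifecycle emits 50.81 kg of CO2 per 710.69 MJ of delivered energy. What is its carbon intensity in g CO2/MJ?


CI = CO2 * 1000 / E
= 50.81 * 1000 / 710.69
= 71.4939 g CO2/MJ

71.4939 g CO2/MJ


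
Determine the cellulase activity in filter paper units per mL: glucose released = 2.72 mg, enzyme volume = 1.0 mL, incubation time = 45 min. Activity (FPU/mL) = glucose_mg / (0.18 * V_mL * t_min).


Activity = glucose_mg / (0.18 mg/umol * V_mL * t_min)
= 2.72 / (0.18 * 1.0 * 45)
= 0.3358 FPU/mL

0.3358 FPU/mL


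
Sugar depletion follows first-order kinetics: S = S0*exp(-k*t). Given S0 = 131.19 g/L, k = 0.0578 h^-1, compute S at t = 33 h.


S = S0 * exp(-k * t)
S = 131.19 * exp(-0.0578 * 33)
S = 19.4772 g/L

19.4772 g/L


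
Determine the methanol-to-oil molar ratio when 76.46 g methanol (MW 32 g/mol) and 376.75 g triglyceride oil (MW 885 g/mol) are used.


Molar ratio = n_MeOH / n_oil = (MeOH/32) / (oil/885) = (MeOH * 885) / (32 * oil)
= (76.46 * 885) / (32 * 376.75)
= 5.6127

5.6127


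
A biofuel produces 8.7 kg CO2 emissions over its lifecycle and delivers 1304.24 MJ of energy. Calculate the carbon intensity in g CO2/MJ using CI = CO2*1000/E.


CI = CO2 * 1000 / E
= 8.7 * 1000 / 1304.24
= 6.6706 g CO2/MJ

6.6706 g CO2/MJ


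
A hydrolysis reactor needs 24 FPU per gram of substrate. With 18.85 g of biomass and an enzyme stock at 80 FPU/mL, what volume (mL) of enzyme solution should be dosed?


V = dosage * m_sub / activity
V = 24 * 18.85 / 80
V = 5.6550 mL

5.6550 mL


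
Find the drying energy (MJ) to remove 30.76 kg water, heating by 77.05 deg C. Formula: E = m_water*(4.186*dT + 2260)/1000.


E = m_water * (4.186 * dT + 2260) / 1000
= 30.76 * (4.186 * 77.05 + 2260) / 1000
= 79.4387 MJ

79.4387 MJ


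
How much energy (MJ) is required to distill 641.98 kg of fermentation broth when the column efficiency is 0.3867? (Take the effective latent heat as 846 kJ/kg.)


E = m * 846 / (eta * 1000)
= 641.98 * 846 / (0.3867 * 1000)
= 1404.4869 MJ

1404.4869 MJ


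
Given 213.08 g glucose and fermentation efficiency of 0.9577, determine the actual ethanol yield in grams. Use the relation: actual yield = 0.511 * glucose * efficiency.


Actual ethanol: m = 0.511 * 213.08 * 0.9577
m = 104.2781 g

104.2781 g


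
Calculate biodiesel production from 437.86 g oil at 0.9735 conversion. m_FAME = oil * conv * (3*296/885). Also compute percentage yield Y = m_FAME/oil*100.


m_FAME = oil * conv * (3 * 296 / 885) = oil * conv * (888/885)
= 437.86 * 0.9735 * 888 / 885
= 427.7016 g
Y = m_FAME / oil * 100 = conv * (888/885) * 100
= 0.9735 * 888 / 885 * 100
= 97.68%

427.7016 g FAME; Y = 97.68%


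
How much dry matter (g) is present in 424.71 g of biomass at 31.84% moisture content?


Wd = Ww * (1 - MC/100)
= 424.71 * (1 - 31.84/100)
= 289.4823 g

289.4823 g


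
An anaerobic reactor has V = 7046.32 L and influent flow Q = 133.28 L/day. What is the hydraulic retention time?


HRT = V / Q
= 7046.32 / 133.28
= 52.8685 days

52.8685 days


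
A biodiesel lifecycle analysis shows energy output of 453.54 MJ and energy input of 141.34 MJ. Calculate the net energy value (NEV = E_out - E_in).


NEV = E_out - E_in
= 453.54 - 141.34
= 312.2000 MJ

312.2000 MJ


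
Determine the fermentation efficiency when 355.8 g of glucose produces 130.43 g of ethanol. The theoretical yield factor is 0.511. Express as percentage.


Fermentation efficiency = (actual / (0.511 * glucose)) * 100
= (130.43 / (0.511 * 355.8)) * 100
= 71.7382%

71.7382%


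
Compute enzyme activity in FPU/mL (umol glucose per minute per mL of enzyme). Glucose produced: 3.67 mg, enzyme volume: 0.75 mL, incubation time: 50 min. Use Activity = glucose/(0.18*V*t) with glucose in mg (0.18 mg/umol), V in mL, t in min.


Activity = glucose_mg / (0.18 mg/umol * V_mL * t_min)
= 3.67 / (0.18 * 0.75 * 50)
= 0.5437 FPU/mL

0.5437 FPU/mL


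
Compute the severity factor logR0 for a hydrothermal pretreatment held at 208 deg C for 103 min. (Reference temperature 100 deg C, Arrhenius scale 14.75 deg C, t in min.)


logR0 = log10(t * exp((T - 100) / 14.75))
= log10(103 * exp((208 - 100) / 14.75))
= 5.1928

5.1928


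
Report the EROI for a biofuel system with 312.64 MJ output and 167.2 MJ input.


EROI = E_out / E_in
= 312.64 / 167.2
= 1.8699

1.8699


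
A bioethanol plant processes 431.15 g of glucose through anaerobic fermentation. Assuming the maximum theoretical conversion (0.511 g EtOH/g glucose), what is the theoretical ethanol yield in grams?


Theoretical ethanol yield: m_EtOH = 0.511 * m_glucose
m_EtOH = 0.511 * 431.15 = 220.3176 g

220.3176 g


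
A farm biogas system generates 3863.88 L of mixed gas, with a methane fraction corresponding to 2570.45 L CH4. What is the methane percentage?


CH4% = V_CH4 / V_total * 100
= 2570.45 / 3863.88 * 100
= 66.5251%

66.5251%


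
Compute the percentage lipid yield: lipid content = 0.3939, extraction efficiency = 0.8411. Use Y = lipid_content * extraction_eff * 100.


Y = lipid_content * extraction_eff * 100
= 0.3939 * 0.8411 * 100
= 33.1309%

33.1309%


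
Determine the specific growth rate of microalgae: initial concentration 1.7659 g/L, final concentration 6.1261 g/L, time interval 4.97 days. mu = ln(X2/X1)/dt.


mu = ln(X2/X1) / dt
= ln(6.1261/1.7659) / 4.97
= 0.2503 per day

0.2503 per day


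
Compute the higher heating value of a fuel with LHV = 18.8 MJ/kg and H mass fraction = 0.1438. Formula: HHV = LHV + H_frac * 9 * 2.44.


HHV = LHV + H_frac * 9 * 2.44
= 18.8 + 0.1438 * 9 * 2.44
= 21.9578 MJ/kg

21.9578 MJ/kg


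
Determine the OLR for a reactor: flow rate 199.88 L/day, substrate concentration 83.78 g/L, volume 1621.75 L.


OLR = Q * S / V
= 199.88 * 83.78 / 1621.75
= 10.3258 g/L/day

10.3258 g/L/day


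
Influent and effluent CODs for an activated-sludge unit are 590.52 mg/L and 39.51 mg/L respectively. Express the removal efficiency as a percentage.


eta = (COD_in - COD_out) / COD_in * 100
= (590.52 - 39.51) / 590.52 * 100
= 93.3093%

93.3093%


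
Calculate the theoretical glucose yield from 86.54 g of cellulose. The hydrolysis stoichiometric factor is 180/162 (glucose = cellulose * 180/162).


glucose = cellulose * 180/162
= 86.54 * 180/162
= 96.1556 g

96.1556 g


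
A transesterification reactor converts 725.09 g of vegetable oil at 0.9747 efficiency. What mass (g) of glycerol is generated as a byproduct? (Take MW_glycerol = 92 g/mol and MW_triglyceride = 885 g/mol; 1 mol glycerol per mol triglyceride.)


glycerol = oil * conv * (92/885)
= 725.09 * 0.9747 * 92 / 885
= 73.4696 g

73.4696 g


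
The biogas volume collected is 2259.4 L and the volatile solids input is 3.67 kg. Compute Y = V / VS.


Y = V / VS
= 2259.4 / 3.67
= 615.6403 L/kg VS

615.6403 L/kg VS


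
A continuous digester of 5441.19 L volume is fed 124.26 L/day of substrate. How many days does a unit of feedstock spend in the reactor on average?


HRT = V / Q
= 5441.19 / 124.26
= 43.7887 days

43.7887 days


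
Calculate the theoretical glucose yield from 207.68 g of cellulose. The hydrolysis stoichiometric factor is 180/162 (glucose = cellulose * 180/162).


glucose = cellulose * 180/162
= 207.68 * 180/162
= 230.7556 g

230.7556 g


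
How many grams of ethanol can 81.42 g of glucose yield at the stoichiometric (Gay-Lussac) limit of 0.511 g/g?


Theoretical ethanol yield: m_EtOH = 0.511 * m_glucose
m_EtOH = 0.511 * 81.42 = 41.6056 g

41.6056 g


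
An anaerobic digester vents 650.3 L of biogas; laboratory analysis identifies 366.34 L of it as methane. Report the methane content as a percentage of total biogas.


CH4% = V_CH4 / V_total * 100
= 366.34 / 650.3 * 100
= 56.3340%

56.3340%


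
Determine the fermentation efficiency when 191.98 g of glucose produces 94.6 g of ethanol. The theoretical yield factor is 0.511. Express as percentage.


Fermentation efficiency = (actual / (0.511 * glucose)) * 100
= (94.6 / (0.511 * 191.98)) * 100
= 96.4305%

96.4305%


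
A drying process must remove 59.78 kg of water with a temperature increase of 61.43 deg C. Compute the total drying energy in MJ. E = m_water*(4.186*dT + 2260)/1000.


E = m_water * (4.186 * dT + 2260) / 1000
= 59.78 * (4.186 * 61.43 + 2260) / 1000
= 150.4750 MJ

150.4750 MJ


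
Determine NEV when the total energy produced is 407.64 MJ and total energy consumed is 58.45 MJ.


NEV = E_out - E_in
= 407.64 - 58.45
= 349.1900 MJ

349.1900 MJ


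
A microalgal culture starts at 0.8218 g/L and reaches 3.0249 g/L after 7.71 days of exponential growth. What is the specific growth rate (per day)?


mu = ln(X2/X1) / dt
= ln(3.0249/0.8218) / 7.71
= 0.1690 per day

0.1690 per day


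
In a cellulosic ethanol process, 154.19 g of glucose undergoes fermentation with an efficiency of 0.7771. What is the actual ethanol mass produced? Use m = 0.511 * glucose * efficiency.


Actual ethanol: m = 0.511 * 154.19 * 0.7771
m = 61.2286 g

61.2286 g


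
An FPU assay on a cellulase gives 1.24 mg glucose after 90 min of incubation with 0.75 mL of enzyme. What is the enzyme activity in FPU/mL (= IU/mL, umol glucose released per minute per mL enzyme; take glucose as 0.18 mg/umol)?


Activity = glucose_mg / (0.18 mg/umol * V_mL * t_min)
= 1.24 / (0.18 * 0.75 * 90)
= 0.1021 FPU/mL

0.1021 FPU/mL


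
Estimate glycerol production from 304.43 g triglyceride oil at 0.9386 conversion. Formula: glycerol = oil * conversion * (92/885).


glycerol = oil * conv * (92/885)
= 304.43 * 0.9386 * 92 / 885
= 29.7038 g

29.7038 g


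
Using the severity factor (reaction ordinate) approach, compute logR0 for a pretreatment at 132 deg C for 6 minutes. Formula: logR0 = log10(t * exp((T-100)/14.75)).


logR0 = log10(t * exp((T - 100) / 14.75))
= log10(6 * exp((132 - 100) / 14.75))
= 1.7203

1.7203


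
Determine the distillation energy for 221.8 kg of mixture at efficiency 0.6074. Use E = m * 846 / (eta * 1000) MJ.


E = m * 846 / (eta * 1000)
= 221.8 * 846 / (0.6074 * 1000)
= 308.9279 MJ

308.9279 MJ


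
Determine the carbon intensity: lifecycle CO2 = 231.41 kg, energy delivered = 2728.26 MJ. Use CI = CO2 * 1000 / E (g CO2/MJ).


CI = CO2 * 1000 / E
= 231.41 * 1000 / 2728.26
= 84.8196 g CO2/MJ

84.8196 g CO2/MJ


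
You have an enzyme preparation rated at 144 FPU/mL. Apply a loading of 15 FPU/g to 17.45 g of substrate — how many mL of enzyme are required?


V = dosage * m_sub / activity
V = 15 * 17.45 / 144
V = 1.8177 mL

1.8177 mL


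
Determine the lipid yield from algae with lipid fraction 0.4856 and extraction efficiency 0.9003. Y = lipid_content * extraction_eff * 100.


Y = lipid_content * extraction_eff * 100
= 0.4856 * 0.9003 * 100
= 43.7186%

43.7186%


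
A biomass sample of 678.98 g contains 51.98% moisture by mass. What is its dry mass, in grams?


Wd = Ww * (1 - MC/100)
= 678.98 * (1 - 51.98/100)
= 326.0462 g

326.0462 g


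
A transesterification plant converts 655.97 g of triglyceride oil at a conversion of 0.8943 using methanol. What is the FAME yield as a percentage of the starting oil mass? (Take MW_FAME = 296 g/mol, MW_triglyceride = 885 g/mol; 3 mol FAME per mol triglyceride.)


m_FAME = oil * conv * (3 * 296 / 885) = oil * conv * (888/885)
= 655.97 * 0.8943 * 888 / 885
= 588.6226 g
Y = m_FAME / oil * 100 = conv * (888/885) * 100
= 0.8943 * 888 / 885 * 100
= 89.73%

89.73%


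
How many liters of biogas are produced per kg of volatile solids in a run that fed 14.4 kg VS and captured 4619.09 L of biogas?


Y = V / VS
= 4619.09 / 14.4
= 320.7701 L/kg VS

320.7701 L/kg VS


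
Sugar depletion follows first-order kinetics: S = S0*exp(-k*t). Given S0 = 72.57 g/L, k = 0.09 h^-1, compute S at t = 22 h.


S = S0 * exp(-k * t)
S = 72.57 * exp(-0.09 * 22)
S = 10.0197 g/L

10.0197 g/L


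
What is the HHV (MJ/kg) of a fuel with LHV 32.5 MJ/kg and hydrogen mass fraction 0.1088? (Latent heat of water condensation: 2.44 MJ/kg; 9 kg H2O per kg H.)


HHV = LHV + H_frac * 9 * 2.44
= 32.5 + 0.1088 * 9 * 2.44
= 34.8892 MJ/kg

34.8892 MJ/kg


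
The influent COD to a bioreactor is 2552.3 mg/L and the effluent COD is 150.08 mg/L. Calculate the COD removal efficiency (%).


eta = (COD_in - COD_out) / COD_in * 100
= (2552.3 - 150.08) / 2552.3 * 100
= 94.1198%

94.1198%


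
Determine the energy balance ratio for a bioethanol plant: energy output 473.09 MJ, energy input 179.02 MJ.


EROI = E_out / E_in
= 473.09 / 179.02
= 2.6427

2.6427


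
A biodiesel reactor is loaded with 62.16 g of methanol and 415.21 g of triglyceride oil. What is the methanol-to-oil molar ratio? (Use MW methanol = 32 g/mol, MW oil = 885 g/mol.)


Molar ratio = n_MeOH / n_oil = (MeOH/32) / (oil/885) = (MeOH * 885) / (32 * oil)
= (62.16 * 885) / (32 * 415.21)
= 4.1403

4.1403


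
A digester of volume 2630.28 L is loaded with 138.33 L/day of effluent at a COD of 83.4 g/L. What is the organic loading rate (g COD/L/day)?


OLR = Q * S / V
= 138.33 * 83.4 / 2630.28
= 4.3861 g/L/day

4.3861 g/L/day


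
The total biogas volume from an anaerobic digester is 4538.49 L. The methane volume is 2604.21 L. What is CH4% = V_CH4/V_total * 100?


CH4% = V_CH4 / V_total * 100
= 2604.21 / 4538.49 * 100
= 57.3805%

57.3805%


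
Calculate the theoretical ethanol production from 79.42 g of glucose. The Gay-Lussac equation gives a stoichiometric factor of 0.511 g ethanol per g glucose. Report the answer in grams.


Theoretical ethanol yield: m_EtOH = 0.511 * m_glucose
m_EtOH = 0.511 * 79.42 = 40.5836 g

40.5836 g


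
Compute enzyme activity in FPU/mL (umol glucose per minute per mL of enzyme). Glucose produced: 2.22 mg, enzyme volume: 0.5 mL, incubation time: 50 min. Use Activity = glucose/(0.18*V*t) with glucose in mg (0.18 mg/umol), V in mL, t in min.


Activity = glucose_mg / (0.18 mg/umol * V_mL * t_min)
= 2.22 / (0.18 * 0.5 * 50)
= 0.4933 FPU/mL

0.4933 FPU/mL


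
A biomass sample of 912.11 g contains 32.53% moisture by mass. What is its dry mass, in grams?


Wd = Ww * (1 - MC/100)
= 912.11 * (1 - 32.53/100)
= 615.4006 g

615.4006 g


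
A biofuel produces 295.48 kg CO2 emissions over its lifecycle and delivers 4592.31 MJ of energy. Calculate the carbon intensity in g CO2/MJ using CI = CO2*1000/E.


CI = CO2 * 1000 / E
= 295.48 * 1000 / 4592.31
= 64.3423 g CO2/MJ

64.3423 g CO2/MJ
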